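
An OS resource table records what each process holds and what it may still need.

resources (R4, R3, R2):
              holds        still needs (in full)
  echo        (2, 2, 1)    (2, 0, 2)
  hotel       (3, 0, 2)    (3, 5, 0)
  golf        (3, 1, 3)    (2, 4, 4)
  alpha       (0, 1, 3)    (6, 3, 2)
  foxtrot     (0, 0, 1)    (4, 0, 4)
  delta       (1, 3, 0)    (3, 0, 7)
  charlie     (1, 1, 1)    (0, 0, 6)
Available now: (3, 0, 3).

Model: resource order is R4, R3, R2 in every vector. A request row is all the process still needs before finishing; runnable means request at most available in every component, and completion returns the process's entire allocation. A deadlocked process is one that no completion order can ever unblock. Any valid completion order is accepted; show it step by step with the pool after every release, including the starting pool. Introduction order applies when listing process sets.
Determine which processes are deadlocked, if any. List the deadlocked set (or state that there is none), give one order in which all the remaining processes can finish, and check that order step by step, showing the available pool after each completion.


Deadlocked set: hotel, golf, alpha, delta and charlie.
Key observation: after echo, foxtrot the pool peaks at (5, 2, 5), and each blocked process is short somewhere: hotel on R3; golf on R3; alpha on R4, R3; delta on R2; charlie on R2.
A valid finishing order for the others: echo, foxtrot. Verifying each step:
  pool = (3, 0, 3)
  echo needs (2, 0, 2) <= (3, 0, 3) -> finishes; pool += (2, 2, 1) = (5, 2, 4)
  foxtrot needs (4, 0, 4) <= (5, 2, 4) -> finishes; pool += (0, 0, 1) = (5, 2, 5)
The stuck group stays short no matter what:
  hotel still needs (3, 5, 0) but only (5, 2, 5) is free — short on R3
  golf still needs (2, 4, 4) but only (5, 2, 5) is free — short on R3
  alpha still needs (6, 3, 2) but only (5, 2, 5) is free — short on R4 and R3
  delta still needs (3, 0, 7) but only (5, 2, 5) is free — short on R2
  charlie still needs (0, 0, 6) but only (5, 2, 5) is free — short on R2


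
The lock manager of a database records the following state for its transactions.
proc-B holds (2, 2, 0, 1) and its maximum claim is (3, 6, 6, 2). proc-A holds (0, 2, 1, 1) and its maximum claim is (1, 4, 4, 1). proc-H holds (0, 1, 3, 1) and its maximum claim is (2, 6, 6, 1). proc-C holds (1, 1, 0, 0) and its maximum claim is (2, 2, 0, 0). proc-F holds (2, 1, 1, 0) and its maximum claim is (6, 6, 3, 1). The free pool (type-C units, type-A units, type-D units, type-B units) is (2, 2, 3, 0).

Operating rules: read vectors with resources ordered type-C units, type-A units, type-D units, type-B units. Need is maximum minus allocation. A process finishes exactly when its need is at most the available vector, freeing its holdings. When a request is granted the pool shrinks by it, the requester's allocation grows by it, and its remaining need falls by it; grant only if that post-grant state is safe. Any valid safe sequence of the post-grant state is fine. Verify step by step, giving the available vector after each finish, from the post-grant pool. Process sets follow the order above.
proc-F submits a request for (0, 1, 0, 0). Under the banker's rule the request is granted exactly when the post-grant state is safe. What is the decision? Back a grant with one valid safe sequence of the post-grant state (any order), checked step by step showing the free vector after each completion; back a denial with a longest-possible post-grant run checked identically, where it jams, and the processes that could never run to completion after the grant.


DENY: after the grant no complete ordering would exist.
Key observation: after proc-C, proc-A the pool peaks at (3, 4, 4, 1), and each blocked process is short somewhere: proc-B on type-D units; proc-H on type-A units; proc-F on type-C units.
After a pretend grant, a maximal execution: proc-C, proc-A — then nothing else fits. Step-by-step check:
  pool = (2, 1, 3, 0)
  proc-C: need (1, 1, 0, 0) fits (2, 1, 3, 0); releases (1, 1, 0, 0), pool now (3, 2, 3, 0)
  proc-A: need (1, 2, 3, 0) fits (3, 2, 3, 0); releases (0, 2, 1, 1), pool now (3, 4, 4, 1)
  proc-B cannot run: need (1, 4, 6, 1) vs free (3, 4, 4, 1) (insufficient type-D units)
  proc-H cannot run: need (2, 5, 3, 0) vs free (3, 4, 4, 1) (insufficient type-A units)
  proc-F cannot run: need (4, 4, 2, 1) vs free (3, 4, 4, 1) (insufficient type-C units)
Had the request been granted, proc-B, proc-H and proc-F could never finish.


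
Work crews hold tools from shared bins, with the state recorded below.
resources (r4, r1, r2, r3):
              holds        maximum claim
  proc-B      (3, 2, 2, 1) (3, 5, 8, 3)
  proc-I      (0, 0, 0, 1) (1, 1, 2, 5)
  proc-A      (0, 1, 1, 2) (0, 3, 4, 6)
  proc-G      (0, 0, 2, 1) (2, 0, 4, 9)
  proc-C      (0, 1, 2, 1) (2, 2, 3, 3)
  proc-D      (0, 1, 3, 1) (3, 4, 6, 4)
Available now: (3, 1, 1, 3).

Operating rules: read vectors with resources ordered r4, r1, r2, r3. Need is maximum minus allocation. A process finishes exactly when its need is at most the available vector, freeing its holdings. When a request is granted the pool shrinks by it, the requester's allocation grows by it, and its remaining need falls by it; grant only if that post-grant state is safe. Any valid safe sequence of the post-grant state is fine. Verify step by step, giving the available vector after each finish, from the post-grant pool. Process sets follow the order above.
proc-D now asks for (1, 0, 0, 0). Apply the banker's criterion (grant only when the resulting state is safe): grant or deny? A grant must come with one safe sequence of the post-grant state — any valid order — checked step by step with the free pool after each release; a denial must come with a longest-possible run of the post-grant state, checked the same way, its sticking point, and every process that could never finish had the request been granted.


GRANT. The post-grant state is safe; one safe sequence: proc-C, proc-A, proc-D, proc-B, proc-I, proc-G.
Key observation: with (2, 1, 1, 3) left after the transfer, proc-C can run at once — the state stays safe.
Verifying the post-grant state step by step:
  pool = (2, 1, 1, 3)
  proc-C: need (2, 1, 1, 2) fits (2, 1, 1, 3); releases (0, 1, 2, 1), pool now (2, 2, 3, 4)
  proc-A: need (0, 2, 3, 4) fits (2, 2, 3, 4); releases (0, 1, 1, 2), pool now (2, 3, 4, 6)
  proc-D: need (2, 3, 3, 3) fits (2, 3, 4, 6); releases (1, 1, 3, 1), pool now (3, 4, 7, 7)
  proc-B: need (0, 3, 6, 2) fits (3, 4, 7, 7); releases (3, 2, 2, 1), pool now (6, 6, 9, 8)
  proc-I: need (1, 1, 2, 4) fits (6, 6, 9, 8); releases (0, 0, 0, 1), pool now (6, 6, 9, 9)
  proc-G: need (2, 0, 2, 8) fits (6, 6, 9, 9); releases (0, 0, 2, 1), pool now (6, 6, 11, 10)


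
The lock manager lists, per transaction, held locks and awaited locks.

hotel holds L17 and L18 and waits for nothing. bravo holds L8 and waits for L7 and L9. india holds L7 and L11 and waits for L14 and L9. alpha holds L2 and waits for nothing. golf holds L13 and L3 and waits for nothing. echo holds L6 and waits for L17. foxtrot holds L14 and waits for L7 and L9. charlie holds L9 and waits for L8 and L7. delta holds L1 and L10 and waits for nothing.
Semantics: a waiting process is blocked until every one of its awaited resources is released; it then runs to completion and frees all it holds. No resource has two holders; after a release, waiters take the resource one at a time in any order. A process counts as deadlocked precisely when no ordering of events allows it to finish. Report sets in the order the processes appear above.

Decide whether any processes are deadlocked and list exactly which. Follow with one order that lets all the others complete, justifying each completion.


Deadlocked: bravo, india, foxtrot and charlie.
Key observation: the wait chain closes on itself along india -> foxtrot -> india; bravo and charlie are caught in further circular waits.
One completion order for the rest: golf, hotel, alpha, delta, echo.
Step-by-step check:
  golf: no waits; runs immediately, freeing L13 and L3
  hotel: no waits; runs immediately, freeing L17 and L18
  alpha: no waits; runs immediately, freeing L2
  delta: no waits; runs immediately, freeing L1 and L10
  run echo (all its waits — L17 — are resolved); releases L6


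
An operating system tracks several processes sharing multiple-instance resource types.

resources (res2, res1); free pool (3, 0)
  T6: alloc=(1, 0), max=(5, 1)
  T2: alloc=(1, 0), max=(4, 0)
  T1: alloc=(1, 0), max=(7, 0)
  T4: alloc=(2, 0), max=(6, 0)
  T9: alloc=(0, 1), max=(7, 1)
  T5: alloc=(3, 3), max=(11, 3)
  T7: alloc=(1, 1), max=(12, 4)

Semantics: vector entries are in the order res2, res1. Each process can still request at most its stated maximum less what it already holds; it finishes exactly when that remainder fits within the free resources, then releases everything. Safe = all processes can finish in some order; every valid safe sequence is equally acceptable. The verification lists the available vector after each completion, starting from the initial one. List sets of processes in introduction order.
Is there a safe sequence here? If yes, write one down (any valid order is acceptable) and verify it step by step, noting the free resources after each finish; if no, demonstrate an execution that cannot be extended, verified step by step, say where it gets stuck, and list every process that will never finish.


SAFE. One safe sequence: T2, T4, T1, T9, T6, T5, T7.
Key observation: reading the order forward, T2 is the first process whose need (3, 0) meets the free pool (3, 0) exactly on a resource it requests.
Step-by-step check:
  pool = (3, 0)
  run T2 (needs (3, 0), free (3, 0)); after release of (1, 0) the pool is (4, 0)
  run T4 (needs (4, 0), free (4, 0)); after release of (2, 0) the pool is (6, 0)
  run T1 (needs (6, 0), free (6, 0)); after release of (1, 0) the pool is (7, 0)
  run T9 (needs (7, 0), free (7, 0)); after release of (0, 1) the pool is (7, 1)
  run T6 (needs (4, 1), free (7, 1)); after release of (1, 0) the pool is (8, 1)
  run T5 (needs (8, 0), free (8, 1)); after release of (3, 3) the pool is (11, 4)
  run T7 (needs (11, 3), free (11, 4)); after release of (1, 1) the pool is (12, 5)


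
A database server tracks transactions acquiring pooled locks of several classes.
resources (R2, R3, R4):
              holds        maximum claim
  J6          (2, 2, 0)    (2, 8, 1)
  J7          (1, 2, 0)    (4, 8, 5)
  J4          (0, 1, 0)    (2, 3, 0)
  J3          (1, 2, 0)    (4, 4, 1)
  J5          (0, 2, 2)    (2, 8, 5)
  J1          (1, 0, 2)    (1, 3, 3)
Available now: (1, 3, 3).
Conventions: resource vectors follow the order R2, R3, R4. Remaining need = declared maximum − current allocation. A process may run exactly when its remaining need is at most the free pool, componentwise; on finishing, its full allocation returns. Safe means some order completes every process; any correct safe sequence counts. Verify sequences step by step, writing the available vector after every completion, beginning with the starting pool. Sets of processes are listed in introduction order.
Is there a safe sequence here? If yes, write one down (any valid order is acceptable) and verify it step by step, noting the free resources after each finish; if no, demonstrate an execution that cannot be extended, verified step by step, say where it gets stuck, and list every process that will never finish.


UNSAFE.
Key observation: after J1, J4 the pool peaks at (2, 4, 5), and each blocked process is short somewhere: J6 on R3; J7 on R2, R3; J3 on R2; J5 on R3.
Going as far as possible: J1, J4; after that, nothing fits. Walking it through:
  pool = (1, 3, 3)
  run J1 (needs (0, 3, 1), free (1, 3, 3)); after release of (1, 0, 2) the pool is (2, 3, 5)
  run J4 (needs (2, 2, 0), free (2, 3, 5)); after release of (0, 1, 0) the pool is (2, 4, 5)
  blocked: J6 wants (0, 6, 1), pool (2, 4, 5) — not enough R3
  blocked: J7 wants (3, 6, 5), pool (2, 4, 5) — not enough R2 and R3
  blocked: J3 wants (3, 2, 1), pool (2, 4, 5) — not enough R2
  blocked: J5 wants (2, 6, 3), pool (2, 4, 5) — not enough R3
Never able to finish: J6, J7, J3 and J5.


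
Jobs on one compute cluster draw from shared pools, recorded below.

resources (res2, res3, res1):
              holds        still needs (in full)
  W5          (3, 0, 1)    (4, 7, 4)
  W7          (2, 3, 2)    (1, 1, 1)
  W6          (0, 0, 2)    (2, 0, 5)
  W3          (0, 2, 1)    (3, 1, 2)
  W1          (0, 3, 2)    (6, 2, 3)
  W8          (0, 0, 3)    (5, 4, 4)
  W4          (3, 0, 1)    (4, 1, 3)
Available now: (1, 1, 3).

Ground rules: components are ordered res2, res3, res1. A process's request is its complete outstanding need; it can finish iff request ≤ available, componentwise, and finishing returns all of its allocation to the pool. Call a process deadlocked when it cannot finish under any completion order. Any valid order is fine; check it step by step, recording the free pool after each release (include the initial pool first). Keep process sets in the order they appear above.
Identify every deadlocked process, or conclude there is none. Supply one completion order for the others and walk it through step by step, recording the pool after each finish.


The deadlocked set is W5, W1, W8 and W4.
Key observation: once W7, W3, W6 finish, the pool peaks at (3, 6, 8) — and every remaining process still needs more res2 than that.
A valid finishing order for the others: W7, W3, W6. Walking it through:
  pool = (1, 1, 3)
  W7: need (1, 1, 1) fits (1, 1, 3); releases (2, 3, 2), pool now (3, 4, 5)
  W3: need (3, 1, 2) fits (3, 4, 5); releases (0, 2, 1), pool now (3, 6, 6)
  W6: need (2, 0, 5) fits (3, 6, 6); releases (0, 0, 2), pool now (3, 6, 8)
The blocked processes can never fit:
  W5 cannot run: need (4, 7, 4) vs free (3, 6, 8) (insufficient res2 and res3)
  W1 cannot run: need (6, 2, 3) vs free (3, 6, 8) (insufficient res2)
  W8 cannot run: need (5, 4, 4) vs free (3, 6, 8) (insufficient res2)
  W4 cannot run: need (4, 1, 3) vs free (3, 6, 8) (insufficient res2)


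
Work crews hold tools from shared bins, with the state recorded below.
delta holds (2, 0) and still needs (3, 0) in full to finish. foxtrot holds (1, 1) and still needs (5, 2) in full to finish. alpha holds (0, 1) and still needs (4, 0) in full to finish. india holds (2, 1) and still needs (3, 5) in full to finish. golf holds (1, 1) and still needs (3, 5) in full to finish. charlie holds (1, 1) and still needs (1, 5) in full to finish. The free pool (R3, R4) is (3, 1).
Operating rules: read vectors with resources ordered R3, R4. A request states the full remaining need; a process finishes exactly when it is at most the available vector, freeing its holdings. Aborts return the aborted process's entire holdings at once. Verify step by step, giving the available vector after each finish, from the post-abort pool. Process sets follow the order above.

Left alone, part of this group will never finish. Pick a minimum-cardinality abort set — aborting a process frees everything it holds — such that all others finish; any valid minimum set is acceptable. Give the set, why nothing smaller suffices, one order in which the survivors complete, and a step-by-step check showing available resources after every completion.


Abort india and golf.
Key observation: charlie could never have finished before the abort; with (3, 2) returned by india and golf, it fits at step 4.
Why nothing smaller works — every single abort fails: delta alone leaves india blocked (short on R4); foxtrot alone leaves india blocked (short on R4); alpha alone leaves india blocked (short on R4); india alone leaves golf blocked (short on R4); golf alone leaves india blocked (short on R4); charlie alone leaves india blocked (short on R4).
The survivors complete as delta, alpha, foxtrot, charlie. Step-by-step check (starting from the post-abort pool):
  pool = (6, 3)
  delta: need (3, 0) fits (6, 3); releases (2, 0), pool now (8, 3)
  alpha: need (4, 0) fits (8, 3); releases (0, 1), pool now (8, 4)
  foxtrot: need (5, 2) fits (8, 4); releases (1, 1), pool now (9, 5)
  charlie: need (1, 5) fits (9, 5); releases (1, 1), pool now (10, 6)


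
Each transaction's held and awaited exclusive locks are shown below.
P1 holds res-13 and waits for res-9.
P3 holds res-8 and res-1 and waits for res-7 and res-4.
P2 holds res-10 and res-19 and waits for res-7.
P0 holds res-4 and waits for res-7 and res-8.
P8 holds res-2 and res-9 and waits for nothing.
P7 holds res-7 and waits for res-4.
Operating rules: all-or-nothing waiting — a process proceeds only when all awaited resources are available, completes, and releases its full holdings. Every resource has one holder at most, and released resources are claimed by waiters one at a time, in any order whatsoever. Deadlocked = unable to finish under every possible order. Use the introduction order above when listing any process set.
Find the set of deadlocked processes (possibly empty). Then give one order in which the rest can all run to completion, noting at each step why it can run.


Deadlocked set: P3, P2, P0 and P7.
Key observation: the wait chain closes on itself along P3 -> P0 -> P3; P7 is caught in further circular waits and P2 waits into the deadlock from upstream.
One completion order for the rest: P8, P1.
Step-by-step check:
  P8: no waits; runs immediately, freeing res-2 and res-9
  P1: everything it awaited (res-9) is free; runs, freeing res-13


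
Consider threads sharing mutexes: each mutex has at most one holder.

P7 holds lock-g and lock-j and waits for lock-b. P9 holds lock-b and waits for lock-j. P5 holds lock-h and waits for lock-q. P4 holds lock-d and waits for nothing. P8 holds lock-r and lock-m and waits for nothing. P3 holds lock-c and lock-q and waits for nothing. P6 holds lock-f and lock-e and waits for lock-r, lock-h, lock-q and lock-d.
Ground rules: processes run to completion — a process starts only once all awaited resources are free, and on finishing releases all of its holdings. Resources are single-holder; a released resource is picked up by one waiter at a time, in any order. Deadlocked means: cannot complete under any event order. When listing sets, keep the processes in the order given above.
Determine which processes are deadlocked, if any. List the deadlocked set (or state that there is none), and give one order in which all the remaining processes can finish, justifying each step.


Deadlocked: P7 and P9.
Key observation: the wait chain closes on itself along P7 -> P9 -> P7; no other process is dragged down with it.
A valid finishing order for the others: P8, P3, P5, P4, P6.
Verifying each step:
  P8: no waits; runs immediately, freeing lock-r and lock-m
  P3: no waits; runs immediately, freeing lock-c and lock-q
  P5: everything it awaited (lock-q) is free; runs, freeing lock-h
  P4: no waits; runs immediately, freeing lock-d
  P6: everything it awaited (lock-r, lock-h, lock-q and lock-d) is free; runs, freeing lock-f and lock-e


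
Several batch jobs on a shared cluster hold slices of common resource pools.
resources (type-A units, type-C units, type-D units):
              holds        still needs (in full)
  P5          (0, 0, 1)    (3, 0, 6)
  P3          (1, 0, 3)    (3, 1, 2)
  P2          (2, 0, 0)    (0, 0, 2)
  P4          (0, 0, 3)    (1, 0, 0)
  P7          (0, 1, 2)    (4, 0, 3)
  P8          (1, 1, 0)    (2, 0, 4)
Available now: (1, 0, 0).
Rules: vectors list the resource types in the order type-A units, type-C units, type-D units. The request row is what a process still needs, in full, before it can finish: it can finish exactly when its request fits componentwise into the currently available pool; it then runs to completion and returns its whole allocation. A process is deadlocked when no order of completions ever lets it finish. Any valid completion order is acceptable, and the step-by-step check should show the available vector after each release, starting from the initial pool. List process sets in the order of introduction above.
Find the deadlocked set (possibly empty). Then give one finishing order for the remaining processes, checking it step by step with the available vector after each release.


The deadlocked set is P5, P3, P7 and P8.
Key observation: after P4, P2 the pool peaks at (3, 0, 3), and each blocked process is short somewhere: P5 on type-D units; P3 on type-C units; P7 on type-A units; P8 on type-D units.
A valid finishing order for the others: P4, P2. Check, step by step:
  pool = (1, 0, 0)
  P4: need (1, 0, 0) fits (1, 0, 0); releases (0, 0, 3), pool now (1, 0, 3)
  P2: need (0, 0, 2) fits (1, 0, 3); releases (2, 0, 0), pool now (3, 0, 3)
The stuck group stays short no matter what:
  P5 cannot run: need (3, 0, 6) vs free (3, 0, 3) (insufficient type-D units)
  P3 cannot run: need (3, 1, 2) vs free (3, 0, 3) (insufficient type-C units)
  P7 cannot run: need (4, 0, 3) vs free (3, 0, 3) (insufficient type-A units)
  P8 cannot run: need (2, 0, 4) vs free (3, 0, 3) (insufficient type-D units)


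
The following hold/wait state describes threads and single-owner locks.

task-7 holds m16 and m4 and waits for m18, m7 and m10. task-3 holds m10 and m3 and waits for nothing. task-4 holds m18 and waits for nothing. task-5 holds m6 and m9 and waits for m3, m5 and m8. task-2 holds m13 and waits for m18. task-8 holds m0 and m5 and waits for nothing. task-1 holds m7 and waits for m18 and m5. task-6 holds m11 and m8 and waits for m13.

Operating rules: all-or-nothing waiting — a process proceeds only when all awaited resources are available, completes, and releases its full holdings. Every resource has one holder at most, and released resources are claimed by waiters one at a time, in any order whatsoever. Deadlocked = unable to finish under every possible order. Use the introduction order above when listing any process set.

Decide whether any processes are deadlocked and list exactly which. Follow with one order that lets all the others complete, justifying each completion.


No process is deadlocked.
Key observation: every chain of waits terminates; starting from the processes that wait on nothing, all the rest unlock in turn.
One completion order for the rest: task-8, task-4, task-1, task-2, task-3, task-6, task-7, task-5.
Walking it through:
  run task-8 (it waits on nothing); releases m0 and m5
  run task-4 (it waits on nothing); releases m18
  task-1: everything it awaited (m18 and m5) is free; runs, freeing m7
  task-2: everything it awaited (m18) is free; runs, freeing m13
  run task-3 (it waits on nothing); releases m10 and m3
  task-6: everything it awaited (m13) is free; runs, freeing m11 and m8
  task-7: everything it awaited (m18, m7 and m10) is free; runs, freeing m16 and m4
  task-5: everything it awaited (m3, m5 and m8) is free; runs, freeing m6 and m9


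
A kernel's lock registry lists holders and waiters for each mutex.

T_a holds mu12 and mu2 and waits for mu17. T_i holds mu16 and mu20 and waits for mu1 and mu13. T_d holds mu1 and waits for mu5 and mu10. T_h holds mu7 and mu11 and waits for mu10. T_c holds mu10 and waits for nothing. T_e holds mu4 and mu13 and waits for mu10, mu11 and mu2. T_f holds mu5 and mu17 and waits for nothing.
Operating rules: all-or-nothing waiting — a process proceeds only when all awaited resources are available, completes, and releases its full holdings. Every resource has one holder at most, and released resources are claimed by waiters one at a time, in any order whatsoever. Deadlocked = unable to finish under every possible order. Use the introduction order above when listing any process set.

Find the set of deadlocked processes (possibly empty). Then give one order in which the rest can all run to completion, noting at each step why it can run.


The deadlocked set is empty.
Key observation: although several processes wait, no cycle exists — each chain bottoms out at a free runner.
A valid finishing order for the others: T_c, T_f, T_d, T_h, T_a, T_e, T_i.
Verifying each step:
  run T_c (it waits on nothing); releases mu10
  run T_f (it waits on nothing); releases mu5 and mu17
  run T_d (all its waits — mu5 and mu10 — are resolved); releases mu1
  run T_h (all its waits — mu10 — are resolved); releases mu7 and mu11
  run T_a (all its waits — mu17 — are resolved); releases mu12 and mu2
  run T_e (all its waits — mu10, mu11 and mu2 — are resolved); releases mu4 and mu13
  run T_i (all its waits — mu1 and mu13 — are resolved); releases mu16 and mu20


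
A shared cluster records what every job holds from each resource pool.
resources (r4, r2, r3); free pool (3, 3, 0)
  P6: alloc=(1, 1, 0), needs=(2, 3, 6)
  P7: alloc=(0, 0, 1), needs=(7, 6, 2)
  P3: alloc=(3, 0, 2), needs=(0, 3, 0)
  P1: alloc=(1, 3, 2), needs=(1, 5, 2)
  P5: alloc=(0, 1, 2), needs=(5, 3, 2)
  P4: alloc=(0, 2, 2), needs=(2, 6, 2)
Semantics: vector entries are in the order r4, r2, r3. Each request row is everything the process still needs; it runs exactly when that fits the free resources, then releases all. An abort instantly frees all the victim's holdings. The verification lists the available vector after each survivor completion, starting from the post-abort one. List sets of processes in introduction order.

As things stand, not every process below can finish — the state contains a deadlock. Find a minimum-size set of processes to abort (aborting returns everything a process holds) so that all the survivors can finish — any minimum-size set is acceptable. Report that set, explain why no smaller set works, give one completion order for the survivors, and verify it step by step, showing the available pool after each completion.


Abort P4.
Key observation: aborting P4 returns (0, 2, 2), and P1 — hopeless before — runs at step 2 with the returned capacity in the pool.
Why nothing smaller works: aborting no one leaves the state deadlocked as given.
Survivors finish in the order: P3, P1, P5, P7, P6. Check, step by step (pool after the aborts first):
  pool = (3, 5, 2)
  P3 needs (0, 3, 0) <= (3, 5, 2) -> finishes; pool += (3, 0, 2) = (6, 5, 4)
  P1 needs (1, 5, 2) <= (6, 5, 4) -> finishes; pool += (1, 3, 2) = (7, 8, 6)
  P5 needs (5, 3, 2) <= (7, 8, 6) -> finishes; pool += (0, 1, 2) = (7, 9, 8)
  P7 needs (7, 6, 2) <= (7, 9, 8) -> finishes; pool += (0, 0, 1) = (7, 9, 9)
  P6 needs (2, 3, 6) <= (7, 9, 9) -> finishes; pool += (1, 1, 0) = (8, 10, 9)


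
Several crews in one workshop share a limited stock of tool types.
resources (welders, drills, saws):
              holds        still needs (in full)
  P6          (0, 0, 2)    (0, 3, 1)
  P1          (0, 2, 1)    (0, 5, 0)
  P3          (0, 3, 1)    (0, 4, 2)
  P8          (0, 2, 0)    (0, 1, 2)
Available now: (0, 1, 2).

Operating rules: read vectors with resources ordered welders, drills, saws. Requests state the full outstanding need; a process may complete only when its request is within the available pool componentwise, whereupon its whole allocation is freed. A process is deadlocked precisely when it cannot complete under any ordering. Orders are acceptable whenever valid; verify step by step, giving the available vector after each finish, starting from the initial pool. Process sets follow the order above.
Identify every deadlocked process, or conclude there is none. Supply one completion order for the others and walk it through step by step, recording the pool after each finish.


Deadlocked: P1 and P3.
Key observation: the pool after P8, P6 is (0, 3, 4); every surviving request exceeds it in drills, so progress ends there.
A valid finishing order for the others: P8, P6. Walking it through:
  pool = (0, 1, 2)
  P8: need (0, 1, 2) fits (0, 1, 2); releases (0, 2, 0), pool now (0, 3, 2)
  P6: need (0, 3, 1) fits (0, 3, 2); releases (0, 0, 2), pool now (0, 3, 4)
The stuck group stays short no matter what:
  P1 cannot run: need (0, 5, 0) vs free (0, 3, 4) (insufficient drills)
  P3 cannot run: need (0, 4, 2) vs free (0, 3, 4) (insufficient drills)


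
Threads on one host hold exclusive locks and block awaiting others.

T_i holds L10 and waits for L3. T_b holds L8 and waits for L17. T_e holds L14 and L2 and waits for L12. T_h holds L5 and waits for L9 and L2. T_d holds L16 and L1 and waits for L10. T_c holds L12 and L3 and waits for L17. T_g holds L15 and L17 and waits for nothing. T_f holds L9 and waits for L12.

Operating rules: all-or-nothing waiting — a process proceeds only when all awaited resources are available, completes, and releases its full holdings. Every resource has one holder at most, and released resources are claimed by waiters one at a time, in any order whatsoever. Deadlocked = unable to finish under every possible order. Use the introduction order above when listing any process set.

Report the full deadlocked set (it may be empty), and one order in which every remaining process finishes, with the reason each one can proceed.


The deadlocked set is empty.
Key observation: all waits point, directly or indirectly, at processes that can finish, so nothing is permanently blocked.
The rest can finish in the order T_g, T_c, T_b, T_i, T_d, T_e, T_f, T_h.
Verifying each step:
  T_g waits on nothing -> runs at once and releases L15 and L17
  T_c waits on L17 — all released -> runs and releases L12 and L3
  T_b waits on L17 — all released -> runs and releases L8
  T_i waits on L3 — all released -> runs and releases L10
  T_d waits on L10 — all released -> runs and releases L16 and L1
  T_e waits on L12 — all released -> runs and releases L14 and L2
  T_f waits on L12 — all released -> runs and releases L9
  T_h waits on L9 and L2 — all released -> runs and releases L5


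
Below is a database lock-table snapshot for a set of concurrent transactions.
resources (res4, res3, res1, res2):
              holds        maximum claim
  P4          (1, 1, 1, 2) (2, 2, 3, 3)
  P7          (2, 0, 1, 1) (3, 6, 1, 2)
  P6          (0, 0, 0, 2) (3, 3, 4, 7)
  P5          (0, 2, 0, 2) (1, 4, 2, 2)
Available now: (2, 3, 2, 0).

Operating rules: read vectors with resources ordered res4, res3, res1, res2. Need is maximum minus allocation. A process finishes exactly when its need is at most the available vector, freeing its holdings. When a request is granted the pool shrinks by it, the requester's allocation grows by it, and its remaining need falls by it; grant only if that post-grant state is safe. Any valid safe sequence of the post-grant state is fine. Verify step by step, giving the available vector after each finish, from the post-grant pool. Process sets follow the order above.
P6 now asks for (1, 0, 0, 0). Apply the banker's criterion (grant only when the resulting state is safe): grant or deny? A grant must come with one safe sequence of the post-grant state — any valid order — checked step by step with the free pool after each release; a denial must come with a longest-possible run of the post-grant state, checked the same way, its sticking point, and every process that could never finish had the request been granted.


GRANT: granting preserves safety; a valid post-grant sequence is P5, P4, P7, P6.
Key observation: the grant leaves (1, 3, 2, 0) free — enough for P5, whose release restarts the cascade.
Verifying the post-grant state step by step:
  pool = (1, 3, 2, 0)
  P5 needs (1, 2, 2, 0) <= (1, 3, 2, 0) -> finishes; pool += (0, 2, 0, 2) = (1, 5, 2, 2)
  P4 needs (1, 1, 2, 1) <= (1, 5, 2, 2) -> finishes; pool += (1, 1, 1, 2) = (2, 6, 3, 4)
  P7 needs (1, 6, 0, 1) <= (2, 6, 3, 4) -> finishes; pool += (2, 0, 1, 1) = (4, 6, 4, 5)
  P6 needs (2, 3, 4, 5) <= (4, 6, 4, 5) -> finishes; pool += (1, 0, 0, 2) = (5, 6, 4, 7)


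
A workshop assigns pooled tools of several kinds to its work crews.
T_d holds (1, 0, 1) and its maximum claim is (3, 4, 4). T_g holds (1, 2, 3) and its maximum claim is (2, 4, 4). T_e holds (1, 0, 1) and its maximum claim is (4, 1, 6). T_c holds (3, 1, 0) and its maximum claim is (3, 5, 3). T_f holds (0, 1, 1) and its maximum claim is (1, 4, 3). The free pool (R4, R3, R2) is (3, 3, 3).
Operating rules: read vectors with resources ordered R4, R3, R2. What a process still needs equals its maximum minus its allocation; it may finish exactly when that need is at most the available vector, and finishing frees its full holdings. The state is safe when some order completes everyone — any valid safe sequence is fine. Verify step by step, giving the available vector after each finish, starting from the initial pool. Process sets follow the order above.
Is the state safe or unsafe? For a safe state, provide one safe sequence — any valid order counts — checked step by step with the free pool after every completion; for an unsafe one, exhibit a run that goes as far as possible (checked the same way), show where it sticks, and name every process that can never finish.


SAFE. One safe sequence: T_g, T_e, T_c, T_f, T_d.
Key observation: every step clears its requested resources with room to spare; the minimum clearance is 1, first at T_g — (1, 2, 1) vs (3, 3, 3) free.
Step-by-step check:
  pool = (3, 3, 3)
  run T_g (needs (1, 2, 1), free (3, 3, 3)); after release of (1, 2, 3) the pool is (4, 5, 6)
  run T_e (needs (3, 1, 5), free (4, 5, 6)); after release of (1, 0, 1) the pool is (5, 5, 7)
  run T_c (needs (0, 4, 3), free (5, 5, 7)); after release of (3, 1, 0) the pool is (8, 6, 7)
  run T_f (needs (1, 3, 2), free (8, 6, 7)); after release of (0, 1, 1) the pool is (8, 7, 8)
  run T_d (needs (2, 4, 3), free (8, 7, 8)); after release of (1, 0, 1) the pool is (9, 7, 9)


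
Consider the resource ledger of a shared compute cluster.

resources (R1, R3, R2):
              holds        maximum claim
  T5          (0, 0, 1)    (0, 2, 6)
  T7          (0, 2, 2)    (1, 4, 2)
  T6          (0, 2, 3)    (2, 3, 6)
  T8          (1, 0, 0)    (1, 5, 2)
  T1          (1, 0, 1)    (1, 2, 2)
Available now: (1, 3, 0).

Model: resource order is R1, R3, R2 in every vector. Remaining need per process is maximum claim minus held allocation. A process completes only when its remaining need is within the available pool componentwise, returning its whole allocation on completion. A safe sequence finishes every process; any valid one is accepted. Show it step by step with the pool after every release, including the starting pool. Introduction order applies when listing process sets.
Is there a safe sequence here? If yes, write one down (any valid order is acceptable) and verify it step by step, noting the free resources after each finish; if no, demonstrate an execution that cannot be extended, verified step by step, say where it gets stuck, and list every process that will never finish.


SAFE, for example via the order T7, T1, T8, T6, T5.
Key observation: T7 marks the first exact bind of the order: its need (1, 2, 0) fits the free (1, 3, 0) with zero slack on a requested resource.
Verifying each step:
  pool = (1, 3, 0)
  T7 needs (1, 2, 0) <= (1, 3, 0) -> finishes; pool += (0, 2, 2) = (1, 5, 2)
  T1 needs (0, 2, 1) <= (1, 5, 2) -> finishes; pool += (1, 0, 1) = (2, 5, 3)
  T8 needs (0, 5, 2) <= (2, 5, 3) -> finishes; pool += (1, 0, 0) = (3, 5, 3)
  T6 needs (2, 1, 3) <= (3, 5, 3) -> finishes; pool += (0, 2, 3) = (3, 7, 6)
  T5 needs (0, 2, 5) <= (3, 7, 6) -> finishes; pool += (0, 0, 1) = (3, 7, 7)


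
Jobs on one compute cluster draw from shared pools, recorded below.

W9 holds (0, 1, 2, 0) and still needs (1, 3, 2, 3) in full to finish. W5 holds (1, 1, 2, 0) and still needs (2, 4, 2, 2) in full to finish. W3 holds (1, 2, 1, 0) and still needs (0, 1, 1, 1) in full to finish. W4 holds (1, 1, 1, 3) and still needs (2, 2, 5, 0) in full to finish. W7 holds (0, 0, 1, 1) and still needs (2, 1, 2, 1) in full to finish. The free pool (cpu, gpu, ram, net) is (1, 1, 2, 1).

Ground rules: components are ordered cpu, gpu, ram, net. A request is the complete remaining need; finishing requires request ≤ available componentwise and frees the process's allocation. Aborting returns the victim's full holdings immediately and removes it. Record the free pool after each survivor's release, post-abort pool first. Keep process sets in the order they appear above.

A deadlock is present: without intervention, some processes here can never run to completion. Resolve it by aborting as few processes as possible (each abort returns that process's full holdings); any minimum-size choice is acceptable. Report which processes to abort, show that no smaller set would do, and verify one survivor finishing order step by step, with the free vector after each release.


Minimum abort set: W4.
Key observation: aborting W4 returns (1, 1, 1, 3), and W5 — hopeless before — runs at step 2 with the returned capacity in the pool.
Why nothing smaller works: aborting no one leaves the state deadlocked as given.
One survivor order: W3, W5, W9, W7. Step-by-step check (post-abort pool first):
  pool = (2, 2, 3, 4)
  W3: need (0, 1, 1, 1) fits (2, 2, 3, 4); releases (1, 2, 1, 0), pool now (3, 4, 4, 4)
  W5: need (2, 4, 2, 2) fits (3, 4, 4, 4); releases (1, 1, 2, 0), pool now (4, 5, 6, 4)
  W9: need (1, 3, 2, 3) fits (4, 5, 6, 4); releases (0, 1, 2, 0), pool now (4, 6, 8, 4)
  W7: need (2, 1, 2, 1) fits (4, 6, 8, 4); releases (0, 0, 1, 1), pool now (4, 6, 9, 5)


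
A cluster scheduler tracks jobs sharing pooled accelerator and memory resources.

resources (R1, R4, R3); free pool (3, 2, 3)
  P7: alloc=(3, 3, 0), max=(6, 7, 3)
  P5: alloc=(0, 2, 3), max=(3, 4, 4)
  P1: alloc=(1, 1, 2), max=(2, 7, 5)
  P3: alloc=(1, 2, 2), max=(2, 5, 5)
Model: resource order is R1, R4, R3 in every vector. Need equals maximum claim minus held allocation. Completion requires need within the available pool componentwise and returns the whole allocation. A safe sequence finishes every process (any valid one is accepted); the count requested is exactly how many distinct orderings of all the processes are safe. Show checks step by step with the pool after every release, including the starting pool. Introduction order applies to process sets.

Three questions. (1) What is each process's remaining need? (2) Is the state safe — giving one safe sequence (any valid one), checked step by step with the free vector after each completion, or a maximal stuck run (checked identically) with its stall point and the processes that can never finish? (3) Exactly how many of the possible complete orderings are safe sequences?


(1) Remaining need (order R1, R4, R3):
  P7: (3, 4, 3)
  P5: (3, 2, 1)
  P1: (1, 6, 3)
  P3: (1, 3, 3)
(2) The state is SAFE; one workable sequence: P5, P7, P1, P3.
Key observation: P5 marks the first exact bind of the order: its need (3, 2, 1) fits the free (3, 2, 3) with zero slack on a requested resource.
Walking it through:
  pool = (3, 2, 3)
  P5: need (3, 2, 1) fits (3, 2, 3); releases (0, 2, 3), pool now (3, 4, 6)
  P7: need (3, 4, 3) fits (3, 4, 6); releases (3, 3, 0), pool now (6, 7, 6)
  P1: need (1, 6, 3) fits (6, 7, 6); releases (1, 1, 2), pool now (7, 8, 8)
  P3: need (1, 3, 3) fits (7, 8, 8); releases (1, 2, 2), pool now (8, 10, 10)
(3) Precisely 4 of the possible complete orderings are safe sequences.


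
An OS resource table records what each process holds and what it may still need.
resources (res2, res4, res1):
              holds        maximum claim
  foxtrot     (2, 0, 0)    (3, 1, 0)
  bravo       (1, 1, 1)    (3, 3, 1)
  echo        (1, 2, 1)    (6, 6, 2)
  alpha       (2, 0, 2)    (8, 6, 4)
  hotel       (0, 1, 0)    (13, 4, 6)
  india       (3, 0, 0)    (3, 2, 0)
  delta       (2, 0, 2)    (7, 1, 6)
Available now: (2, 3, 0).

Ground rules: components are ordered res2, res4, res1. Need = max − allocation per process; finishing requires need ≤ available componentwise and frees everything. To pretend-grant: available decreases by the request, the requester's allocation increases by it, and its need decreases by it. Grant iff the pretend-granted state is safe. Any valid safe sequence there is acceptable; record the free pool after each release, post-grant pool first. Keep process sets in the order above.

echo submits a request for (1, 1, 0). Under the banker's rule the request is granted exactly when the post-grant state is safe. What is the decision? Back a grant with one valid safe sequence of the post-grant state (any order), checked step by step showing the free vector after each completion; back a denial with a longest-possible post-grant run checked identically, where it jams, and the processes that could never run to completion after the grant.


GRANT: granting preserves safety; a valid post-grant sequence is india, bravo, echo, alpha, foxtrot, delta, hotel.
Key observation: granting shrinks the pool to (1, 2, 0), yet india still fits and the chain goes through.
Step-by-step check of the post-grant state:
  pool = (1, 2, 0)
  india needs (0, 2, 0) <= (1, 2, 0) -> finishes; pool += (3, 0, 0) = (4, 2, 0)
  bravo needs (2, 2, 0) <= (4, 2, 0) -> finishes; pool += (1, 1, 1) = (5, 3, 1)
  echo needs (4, 3, 1) <= (5, 3, 1) -> finishes; pool += (2, 3, 1) = (7, 6, 2)
  alpha needs (6, 6, 2) <= (7, 6, 2) -> finishes; pool += (2, 0, 2) = (9, 6, 4)
  foxtrot needs (1, 1, 0) <= (9, 6, 4) -> finishes; pool += (2, 0, 0) = (11, 6, 4)
  delta needs (5, 1, 4) <= (11, 6, 4) -> finishes; pool += (2, 0, 2) = (13, 6, 6)
  hotel needs (13, 3, 6) <= (13, 6, 6) -> finishes; pool += (0, 1, 0) = (13, 7, 6)
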